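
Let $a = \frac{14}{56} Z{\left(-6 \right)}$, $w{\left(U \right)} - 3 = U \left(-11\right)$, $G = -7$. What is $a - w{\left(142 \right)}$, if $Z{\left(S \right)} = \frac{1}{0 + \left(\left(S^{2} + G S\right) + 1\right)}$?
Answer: $\frac{492645}{316} \approx 1559.0$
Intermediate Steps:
$Z{\left(S \right)} = \frac{1}{1 + S^{2} - 7 S}$ ($Z{\left(S \right)} = \frac{1}{0 + \left(\left(S^{2} - 7 S\right) + 1\right)} = \frac{1}{0 + \left(1 + S^{2} - 7 S\right)} = \frac{1}{1 + S^{2} - 7 S}$)
$w{\left(U \right)} = 3 - 11 U$ ($w{\left(U \right)} = 3 + U \left(-11\right) = 3 - 11 U$)
$a = \frac{1}{316}$ ($a = \frac{14 \cdot \frac{1}{56}}{1 + \left(-6\right)^{2} - -42} = \frac{14 \cdot \frac{1}{56}}{1 + 36 + 42} = \frac{1}{4 \cdot 79} = \frac{1}{4} \cdot \frac{1}{79} = \frac{1}{316} \approx 0.0031646$)
$a - w{\left(142 \right)} = \frac{1}{316} - \left(3 - 1562\right) = \frac{1}{316} - -1559 = \frac{1}{316} + 1559 = \frac{492645}{316}$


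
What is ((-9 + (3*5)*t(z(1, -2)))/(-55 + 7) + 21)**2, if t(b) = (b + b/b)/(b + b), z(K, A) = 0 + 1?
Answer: 27889/64 ≈ 435.77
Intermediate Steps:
z(K, A) = 1
t(b) = (1 + b)/(2*b) (t(b) = (b + 1)/((2*b)) = (1 + b)*(1/(2*b)) = (1 + b)/(2*b))
((-9 + (3*5)*t(z(1, -2)))/(-55 + 7) + 21)**2 = ((-9 + (3*5)*((1/2)*(1 + 1)/1))/(-55 + 7) + 21)**2 = ((-9 + 15*((1/2)*1*2))/(-48) + 21)**2 = ((-9 + 15*1)*(-1/48) + 21)**2 = ((-9 + 15)*(-1/48) + 21)**2 = (6*(-1/48) + 21)**2 = (-1/8 + 21)**2 = (167/8)**2 = 27889/64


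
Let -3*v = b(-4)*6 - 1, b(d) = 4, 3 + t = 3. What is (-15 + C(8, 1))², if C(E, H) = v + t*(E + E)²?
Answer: 4624/9 ≈ 513.78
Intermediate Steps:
t = 0 (t = -3 + 3 = 0)
v = -23/3 (v = -(4*6 - 1)/3 = -(24 - 1)/3 = -⅓*23 = -23/3 ≈ -7.6667)
C(E, H) = -23/3 (C(E, H) = -23/3 + 0*(E + E)² = -23/3 + 0*(2*E)² = -23/3 + 0*(4*E²) = -23/3 + 0 = -23/3)
(-15 + C(8, 1))² = (-15 - 23/3)² = (-68/3)² = 4624/9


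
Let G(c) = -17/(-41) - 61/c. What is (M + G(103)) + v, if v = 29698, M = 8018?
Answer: 159273918/4223 ≈ 37716.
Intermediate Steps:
G(c) = 17/41 - 61/c (G(c) = -17*(-1/41) - 61/c = 17/41 - 61/c)
(M + G(103)) + v = (8018 + (17/41 - 61/103)) + 29698 = (8018 - 750/4223) + 29698 = 33859264/4223 + 29698 = 159273918/4223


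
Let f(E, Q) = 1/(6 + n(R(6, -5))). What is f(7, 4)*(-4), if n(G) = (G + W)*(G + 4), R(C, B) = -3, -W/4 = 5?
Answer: 4/17 ≈ 0.23529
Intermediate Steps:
W = -20 (W = -4*5 = -20)
n(G) = (-20 + G)*(4 + G) (n(G) = (G - 20)*(G + 4) = (-20 + G)*(4 + G))
f(E, Q) = -1/17 (f(E, Q) = 1/(6 + (-80 + (-3)² - 16*(-3))) = 1/(6 + (-80 + 9 + 48)) = 1/(6 - 23) = 1/(-17) = -1/17)
f(7, 4)*(-4) = -1/17*(-4) = 4/17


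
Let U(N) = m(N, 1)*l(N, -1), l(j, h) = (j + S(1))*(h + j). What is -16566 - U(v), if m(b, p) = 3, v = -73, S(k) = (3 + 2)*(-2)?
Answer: -34992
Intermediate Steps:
S(k) = -10 (S(k) = 5*(-2) = -10)
l(j, h) = (-10 + j)*(h + j) (l(j, h) = (j - 10)*(h + j) = (-10 + j)*(h + j))
U(N) = 30 - 33*N + 3*N² (U(N) = 3*(N² - 10*(-1) - 10*N - N) = 3*(N² + 10 - 10*N - N) = 3*(10 + N² - 11*N) = 30 - 33*N + 3*N²)
-16566 - U(v) = -16566 - (30 - 33*(-73) + 3*(-73)²) = -16566 - (30 + 2409 + 3*5329) = -16566 - (30 + 2409 + 15987) = -16566 - 1*18426 = -16566 - 18426 = -34992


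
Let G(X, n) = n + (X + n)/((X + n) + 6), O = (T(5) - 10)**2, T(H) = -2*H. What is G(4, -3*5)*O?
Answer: -5120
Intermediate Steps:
O = 400 (O = (-2*5 - 10)**2 = (-10 - 10)**2 = (-20)**2 = 400)
G(X, n) = n + (X + n)/(6 + X + n)
G(4, -3*5)*O = ((4 + (-3*5)**2 + 7*(-3*5) + 4*(-3*5))/(6 + 4 - 3*5))*400 = ((4 + (-15)**2 + 7*(-15) + 4*(-15))/(6 + 4 - 15))*400 = ((4 + 225 - 105 - 60)/(-5))*400 = -1/5*64*400 = -64/5*400 = -5120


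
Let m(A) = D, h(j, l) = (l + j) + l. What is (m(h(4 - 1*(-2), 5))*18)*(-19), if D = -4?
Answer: 1368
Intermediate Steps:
h(j, l) = j + 2*l (h(j, l) = (j + l) + l = j + 2*l)
m(A) = -4
(m(h(4 - 1*(-2), 5))*18)*(-19) = -4*18*(-19) = -72*(-19) = 1368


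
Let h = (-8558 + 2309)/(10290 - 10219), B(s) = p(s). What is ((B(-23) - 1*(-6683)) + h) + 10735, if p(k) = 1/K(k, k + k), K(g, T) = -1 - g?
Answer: 27069509/1562 ≈ 17330.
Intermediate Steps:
p(k) = 1/(-1 - k)
B(s) = -1/(1 + s)
h = -6249/71 ≈ -88.014
((B(-23) - 1*(-6683)) + h) + 10735 = ((-1/(1 - 23) - 1*(-6683)) - 6249/71) + 10735 = ((-1/(-22) + 6683) - 6249/71) + 10735 = ((-1*(-1/22) + 6683) - 6249/71) + 10735 = ((1/22 + 6683) - 6249/71) + 10735 = (147027/22 - 6249/71) + 10735 = 10301439/1562 + 10735 = 27069509/1562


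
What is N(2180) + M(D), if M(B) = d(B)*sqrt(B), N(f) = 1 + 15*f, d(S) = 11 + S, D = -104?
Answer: 32701 - 186*I*sqrt(26) ≈ 32701.0 - 948.42*I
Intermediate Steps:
M(B) = sqrt(B)*(11 + B) (M(B) = (11 + B)*sqrt(B) = sqrt(B)*(11 + B))
N(2180) + M(D) = (1 + 15*2180) + sqrt(-104)*(11 - 104) = (1 + 32700) + (2*I*sqrt(26))*(-93) = 32701 - 186*I*sqrt(26)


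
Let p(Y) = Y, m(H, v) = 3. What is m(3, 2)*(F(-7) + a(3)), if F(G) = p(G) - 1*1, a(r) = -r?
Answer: -33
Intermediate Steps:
F(G) = -1 + G (F(G) = G - 1*1 = G - 1 = -1 + G)
m(3, 2)*(F(-7) + a(3)) = 3*((-1 - 7) - 1*3) = 3*(-8 - 3) = 3*(-11) = -33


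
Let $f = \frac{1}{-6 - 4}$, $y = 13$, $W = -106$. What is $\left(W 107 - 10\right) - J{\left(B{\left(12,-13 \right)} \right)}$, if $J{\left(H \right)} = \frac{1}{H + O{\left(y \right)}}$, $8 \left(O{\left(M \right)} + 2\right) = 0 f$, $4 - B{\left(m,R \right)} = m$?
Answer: $- \frac{113519}{10} \approx -11352.0$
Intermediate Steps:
$B{\left(m,R \right)} = 4 - m$
$f = - \frac{1}{10}$ ($f = \frac{1}{-10} = - \frac{1}{10} \approx -0.1$)
$O{\left(M \right)} = -2$ ($O{\left(M \right)} = -2 + \frac{0 \left(- \frac{1}{10}\right)}{8} = -2 + \frac{1}{8} \cdot 0 = -2 + 0 = -2$)
$J{\left(H \right)} = \frac{1}{-2 + H}$ ($J{\left(H \right)} = \frac{1}{H - 2} = \frac{1}{-2 + H}$)
$\left(W 107 - 10\right) - J{\left(B{\left(12,-13 \right)} \right)} = \left(\left(-106\right) 107 - 10\right) - \frac{1}{-2 + \left(4 - 12\right)} = \left(-11342 - 10\right) - \frac{1}{-2 + \left(4 - 12\right)} = -11352 - \frac{1}{-2 - 8} = -11352 - \frac{1}{-10} = -11352 - - \frac{1}{10} = -11352 + \frac{1}{10} = - \frac{113519}{10}$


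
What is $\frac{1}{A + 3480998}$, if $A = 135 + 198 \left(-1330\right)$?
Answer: $\frac{1}{3217793} \approx 3.1077 \cdot 10^{-7}$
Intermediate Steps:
$A = -263205$ ($A = 135 - 263340 = -263205$)
$\frac{1}{A + 3480998} = \frac{1}{-263205 + 3480998} = \frac{1}{3217793}$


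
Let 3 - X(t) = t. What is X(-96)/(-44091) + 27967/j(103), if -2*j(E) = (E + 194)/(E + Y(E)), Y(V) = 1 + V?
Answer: -2100825227/53889 ≈ -38984.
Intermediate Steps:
X(t) = 3 - t
j(E) = -(194 + E)/(2*(1 + 2*E)) (j(E) = -(E + 194)/(2*(E + (1 + E))) = -(194 + E)/(2*(1 + 2*E)))
X(-96)/(-44091) + 27967/j(103) = (3 - 1*(-96))/(-44091) + 27967/(((-194 - 1*103)/(2*(1 + 2*103)))) = (3 + 96)*(-1/44091) + 27967/(((-194 - 103)/(2*(1 + 206)))) = 99*(-1/44091) + 27967/(((½)*(-297)/207)) = -11/4899 + 27967/(((½)*(1/207)*(-297))) = -11/4899 + 27967/(-33/46) = -11/4899 + 27967*(-46/33) = -11/4899 - 1286482/33 = -2100825227/53889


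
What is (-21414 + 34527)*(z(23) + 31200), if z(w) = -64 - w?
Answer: 407984769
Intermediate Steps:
(-21414 + 34527)*(z(23) + 31200) = (-21414 + 34527)*((-64 - 1*23) + 31200) = 13113*((-64 - 23) + 31200) = 13113*(-87 + 31200) = 13113*31113 = 407984769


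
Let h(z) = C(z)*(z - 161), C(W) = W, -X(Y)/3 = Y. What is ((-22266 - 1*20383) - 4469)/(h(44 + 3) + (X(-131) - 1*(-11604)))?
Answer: -15706/2213 ≈ -7.0972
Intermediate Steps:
X(Y) = -3*Y
h(z) = z*(-161 + z) (h(z) = z*(z - 161) = z*(-161 + z))
((-22266 - 1*20383) - 4469)/(h(44 + 3) + (X(-131) - 1*(-11604))) = ((-22266 - 1*20383) - 4469)/((44 + 3)*(-161 + (44 + 3)) + (-3*(-131) - 1*(-11604))) = ((-22266 - 20383) - 4469)/(47*(-161 + 47) + (393 + 11604)) = (-42649 - 4469)/(47*(-114) + 11997) = -47118/(-5358 + 11997) = -47118/6639 = -47118*1/6639 = -15706/2213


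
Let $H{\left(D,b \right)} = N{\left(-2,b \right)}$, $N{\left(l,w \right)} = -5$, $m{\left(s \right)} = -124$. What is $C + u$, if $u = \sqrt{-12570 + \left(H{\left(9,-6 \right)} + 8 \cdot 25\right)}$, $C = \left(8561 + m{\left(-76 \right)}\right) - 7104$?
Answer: $1333 + 15 i \sqrt{55} \approx 1333.0 + 111.24 i$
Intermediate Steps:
$H{\left(D,b \right)} = -5$
$C = 1333$ ($C = \left(8561 - 124\right) - 7104 = 8437 - 7104 = 1333$)
$u = 15 i \sqrt{55}$ ($u = \sqrt{-12570 + \left(-5 + 8 \cdot 25\right)} = \sqrt{-12570 + \left(-5 + 200\right)} = \sqrt{-12570 + 195} = \sqrt{-12375} = 15 i \sqrt{55} \approx 111.24 i$)
$C + u = 1333 + 15 i \sqrt{55}$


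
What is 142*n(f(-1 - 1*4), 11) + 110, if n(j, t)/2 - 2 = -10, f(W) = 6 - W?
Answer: -2162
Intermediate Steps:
n(j, t) = -16 (n(j, t) = 4 + 2*(-10) = 4 - 20 = -16)
142*n(f(-1 - 1*4), 11) + 110 = 142*(-16) + 110 = -2272 + 110 = -2162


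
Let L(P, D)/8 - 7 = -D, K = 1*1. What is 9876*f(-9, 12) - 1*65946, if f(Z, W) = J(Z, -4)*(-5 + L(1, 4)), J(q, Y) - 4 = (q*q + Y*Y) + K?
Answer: 19073742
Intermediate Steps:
K = 1
J(q, Y) = 5 + Y² + q² (J(q, Y) = 4 + ((q*q + Y*Y) + 1) = 4 + ((q² + Y²) + 1) = 4 + ((Y² + q²) + 1) = 4 + (1 + Y² + q²) = 5 + Y² + q²)
L(P, D) = 56 - 8*D (L(P, D) = 56 + 8*(-D) = 56 - 8*D)
f(Z, W) = 399 + 19*Z² (f(Z, W) = (5 + (-4)² + Z²)*(-5 + (56 - 8*4)) = (5 + 16 + Z²)*(-5 + (56 - 32)) = (21 + Z²)*(-5 + 24) = (21 + Z²)*19 = 399 + 19*Z²)
9876*f(-9, 12) - 1*65946 = 9876*(399 + 19*(-9)²) - 1*65946 = 9876*(399 + 19*81) - 65946 = 9876*(399 + 1539) - 65946 = 9876*1938 - 65946 = 19139688 - 65946 = 19073742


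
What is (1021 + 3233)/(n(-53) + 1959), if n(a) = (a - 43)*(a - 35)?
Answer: 1418/3469 ≈ 0.40876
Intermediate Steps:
n(a) = (-43 + a)*(-35 + a)
(1021 + 3233)/(n(-53) + 1959) = (1021 + 3233)/((1505 + (-53)² - 78*(-53)) + 1959) = 4254/((1505 + 2809 + 4134) + 1959) = 4254/(8448 + 1959) = 4254/10407 = 4254*(1/10407) = 1418/3469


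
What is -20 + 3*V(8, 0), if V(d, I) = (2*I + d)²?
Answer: 172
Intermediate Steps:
V(d, I) = (d + 2*I)²
-20 + 3*V(8, 0) = -20 + 3*(8 + 2*0)² = -20 + 3*(8 + 0)² = -20 + 3*8² = -20 + 3*64 = -20 + 192 = 172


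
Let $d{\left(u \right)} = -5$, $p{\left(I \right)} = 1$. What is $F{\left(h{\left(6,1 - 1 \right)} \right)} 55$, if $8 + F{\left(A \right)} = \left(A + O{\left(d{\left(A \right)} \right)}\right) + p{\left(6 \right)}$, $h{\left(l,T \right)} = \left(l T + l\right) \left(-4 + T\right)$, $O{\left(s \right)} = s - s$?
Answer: $-1705$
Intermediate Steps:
$O{\left(s \right)} = 0$
$h{\left(l,T \right)} = \left(-4 + T\right) \left(l + T l\right)$ ($h{\left(l,T \right)} = \left(T l + l\right) \left(-4 + T\right) = \left(l + T l\right) \left(-4 + T\right) = \left(-4 + T\right) \left(l + T l\right)$)
$F{\left(A \right)} = -7 + A$ ($F{\left(A \right)} = -8 + \left(\left(A + 0\right) + 1\right) = -8 + \left(A + 1\right) = -8 + \left(1 + A\right) = -7 + A$)
$F{\left(h{\left(6,1 - 1 \right)} \right)} 55 = \left(-7 + 6 \left(-4 + \left(1 - 1\right)^{2} - 3 \left(1 - 1\right)\right)\right) 55 = \left(-7 + 6 \left(-4 + 0^{2} - 0\right)\right) 55 = \left(-7 + 6 \left(-4 + 0 + 0\right)\right) 55 = \left(-7 + 6 \left(-4\right)\right) 55 = \left(-7 - 24\right) 55 = \left(-31\right) 55 = -1705$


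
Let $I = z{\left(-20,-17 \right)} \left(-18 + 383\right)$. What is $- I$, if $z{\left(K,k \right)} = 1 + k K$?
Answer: $-124465$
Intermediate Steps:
$z{\left(K,k \right)} = 1 + K k$
$I = 124465$ ($I = \left(1 - -340\right) \left(-18 + 383\right) = \left(1 + 340\right) 365 = 341 \cdot 365 = 124465$)
$- I = \left(-1\right) 124465 = -124465$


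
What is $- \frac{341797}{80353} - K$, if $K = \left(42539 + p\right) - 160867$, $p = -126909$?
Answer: $\frac{19705186864}{80353} \approx 2.4523 \cdot 10^{5}$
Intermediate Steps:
$K = -245237$ ($K = \left(42539 - 126909\right) - 160867 = -84370 - 160867 = -245237$)
$- \frac{341797}{80353} - K = - \frac{341797}{80353} - -245237 = \left(-341797\right) \frac{1}{80353} + 245237 = - \frac{341797}{80353} + 245237 = \frac{19705186864}{80353}$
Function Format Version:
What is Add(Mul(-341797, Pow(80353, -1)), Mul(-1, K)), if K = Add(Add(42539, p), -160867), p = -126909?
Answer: Rational(19705186864, 80353) ≈ 2.4523e+5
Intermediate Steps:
K = -245237 (K = Add(Add(42539, -126909), -160867) = Add(-84370, -160867) = -245237)
Add(Mul(-341797, Pow(80353, -1)), Mul(-1, K)) = Add(Mul(-341797, Pow(80353, -1)), Mul(-1, -245237)) = Add(Mul(-341797, Rational(1, 80353)), 245237) = Add(Rational(-341797, 80353), 245237) = Rational(19705186864, 80353)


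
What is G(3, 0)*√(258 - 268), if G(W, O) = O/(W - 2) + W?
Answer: 3*I*√10 ≈ 9.4868*I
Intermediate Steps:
G(W, O) = W + O/(-2 + W) (G(W, O) = O/(-2 + W) + W = W + O/(-2 + W))
G(3, 0)*√(258 - 268) = ((0 + 3² - 2*3)/(-2 + 3))*√(258 - 268) = ((0 + 9 - 6)/1)*√(-10) = (1*3)*(I*√10) = 3*(I*√10) = 3*I*√10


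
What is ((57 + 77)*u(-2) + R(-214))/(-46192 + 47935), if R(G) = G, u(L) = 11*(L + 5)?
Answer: 4208/1743 ≈ 2.4142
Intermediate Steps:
u(L) = 55 + 11*L (u(L) = 11*(5 + L) = 55 + 11*L)
((57 + 77)*u(-2) + R(-214))/(-46192 + 47935) = ((57 + 77)*(55 + 11*(-2)) - 214)/(-46192 + 47935) = (134*(55 - 22) - 214)/1743 = (134*33 - 214)*(1/1743) = (4422 - 214)*(1/1743) = 4208*(1/1743) = 4208/1743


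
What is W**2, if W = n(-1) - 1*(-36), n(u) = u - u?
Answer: 1296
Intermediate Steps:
n(u) = 0
W = 36 (W = 0 - 1*(-36) = 0 + 36 = 36)
W**2 = 36**2 = 1296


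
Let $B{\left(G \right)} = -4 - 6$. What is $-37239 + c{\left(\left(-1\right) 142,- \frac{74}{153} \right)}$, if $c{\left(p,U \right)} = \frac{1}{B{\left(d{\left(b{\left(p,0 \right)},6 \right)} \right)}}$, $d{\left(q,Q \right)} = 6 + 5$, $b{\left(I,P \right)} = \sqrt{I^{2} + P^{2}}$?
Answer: $- \frac{372391}{10} \approx -37239.0$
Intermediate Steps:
$d{\left(q,Q \right)} = 11$
$B{\left(G \right)} = -10$ ($B{\left(G \right)} = -4 - 6 = -10$)
$c{\left(p,U \right)} = - \frac{1}{10}$ ($c{\left(p,U \right)} = \frac{1}{-10} = - \frac{1}{10}$)
$-37239 + c{\left(\left(-1\right) 142,- \frac{74}{153} \right)} = -37239 - \frac{1}{10} = - \frac{372391}{10}$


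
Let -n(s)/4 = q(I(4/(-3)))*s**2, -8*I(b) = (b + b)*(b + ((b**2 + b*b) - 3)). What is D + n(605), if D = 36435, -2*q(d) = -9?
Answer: -6552015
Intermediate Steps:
I(b) = -b*(-3 + b + 2*b**2)/4 (I(b) = -(b + b)*(b + ((b**2 + b*b) - 3))/8 = -2*b*(b + ((b**2 + b**2) - 3))/8 = -2*b*(b + (2*b**2 - 3))/8 = -2*b*(b + (-3 + 2*b**2))/8 = -2*b*(-3 + b + 2*b**2)/8 = -b*(-3 + b + 2*b**2)/4)
q(d) = 9/2 (q(d) = -1/2*(-9) = 9/2)
n(s) = -18*s**2
D + n(605) = 36435 - 18*605**2 = 36435 - 18*366025 = 36435 - 6588450 = -6552015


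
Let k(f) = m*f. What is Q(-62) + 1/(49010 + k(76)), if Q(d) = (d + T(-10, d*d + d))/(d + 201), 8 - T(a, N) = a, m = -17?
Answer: -2099453/6632802 ≈ -0.31653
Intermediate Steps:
T(a, N) = 8 - a
k(f) = -17*f
Q(d) = (18 + d)/(201 + d) (Q(d) = (d + (8 - 1*(-10)))/(d + 201) = (d + (8 + 10))/(201 + d) = (d + 18)/(201 + d) = (18 + d)/(201 + d))
Q(-62) + 1/(49010 + k(76)) = (18 - 62)/(201 - 62) + 1/(49010 - 17*76) = -44/139 + 1/(49010 - 1292) = (1/139)*(-44) + 1/47718 = -44/139 + 1/47718 = -2099453/6632802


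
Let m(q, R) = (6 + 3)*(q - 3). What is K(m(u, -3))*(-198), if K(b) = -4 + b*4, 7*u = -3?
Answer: 176616/7 ≈ 25231.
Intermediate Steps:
u = -3/7 (u = (⅐)*(-3) = -3/7 ≈ -0.42857)
m(q, R) = -27 + 9*q (m(q, R) = 9*(-3 + q) = -27 + 9*q)
K(b) = -4 + 4*b
K(m(u, -3))*(-198) = (-4 + 4*(-27 + 9*(-3/7)))*(-198) = (-4 + 4*(-27 - 27/7))*(-198) = (-4 + 4*(-216/7))*(-198) = (-4 - 864/7)*(-198) = -892/7*(-198) = 176616/7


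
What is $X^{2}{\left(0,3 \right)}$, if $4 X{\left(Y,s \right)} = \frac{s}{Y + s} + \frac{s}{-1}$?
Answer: $\frac{1}{4} \approx 0.25$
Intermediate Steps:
$X{\left(Y,s \right)} = - \frac{s}{4} + \frac{s}{4 \left(Y + s\right)}$ ($X{\left(Y,s \right)} = \frac{\frac{s}{Y + s} + \frac{s}{-1}}{4} = \frac{\frac{s}{Y + s} + s \left(-1\right)}{4} = \frac{\frac{s}{Y + s} - s}{4} = \frac{- s + \frac{s}{Y + s}}{4} = - \frac{s}{4} + \frac{s}{4 \left(Y + s\right)}$)
$X^{2}{\left(0,3 \right)} = \left(\frac{1}{4} \cdot 3 \frac{1}{0 + 3} \left(1 - 0 - 3\right)\right)^{2} = \left(\frac{1}{4} \cdot 3 \cdot \frac{1}{3} \left(1 + 0 - 3\right)\right)^{2} = \left(\frac{1}{4} \cdot 3 \cdot \frac{1}{3} \left(-2\right)\right)^{2} = \left(- \frac{1}{2}\right)^{2} = \frac{1}{4}$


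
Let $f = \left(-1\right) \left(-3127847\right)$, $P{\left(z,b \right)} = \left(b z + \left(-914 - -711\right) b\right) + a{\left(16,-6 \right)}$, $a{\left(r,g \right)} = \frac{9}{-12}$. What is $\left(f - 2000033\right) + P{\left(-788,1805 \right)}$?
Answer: $- \frac{2643767}{4} \approx -6.6094 \cdot 10^{5}$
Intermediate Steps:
$a{\left(r,g \right)} = - \frac{3}{4}$ ($a{\left(r,g \right)} = 9 \left(- \frac{1}{12}\right) = - \frac{3}{4}$)
$P{\left(z,b \right)} = - \frac{3}{4} - 203 b + b z$ ($P{\left(z,b \right)} = \left(b z + \left(-914 - -711\right) b\right) - \frac{3}{4} = \left(b z + \left(-914 + 711\right) b\right) - \frac{3}{4} = \left(b z - 203 b\right) - \frac{3}{4} = \left(- 203 b + b z\right) - \frac{3}{4} = - \frac{3}{4} - 203 b + b z$)
$f = 3127847$
$\left(f - 2000033\right) + P{\left(-788,1805 \right)} = \left(3127847 - 2000033\right) - \frac{7155023}{4} = 1127814 - \frac{7155023}{4} = - \frac{2643767}{4}$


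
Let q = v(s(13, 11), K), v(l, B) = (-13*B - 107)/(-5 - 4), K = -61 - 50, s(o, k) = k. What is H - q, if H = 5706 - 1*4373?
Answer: 13333/9 ≈ 1481.4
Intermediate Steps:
K = -111
H = 1333 (H = 5706 - 4373 = 1333)
v(l, B) = 107/9 + 13*B/9 (v(l, B) = (-107 - 13*B)/(-9) = (-107 - 13*B)*(-⅑) = 107/9 + 13*B/9)
q = -1336/9 (q = 107/9 + (13/9)*(-111) = 107/9 - 481/3 = -1336/9 ≈ -148.44)
H - q = 1333 - 1*(-1336/9) = 1333 + 1336/9 = 13333/9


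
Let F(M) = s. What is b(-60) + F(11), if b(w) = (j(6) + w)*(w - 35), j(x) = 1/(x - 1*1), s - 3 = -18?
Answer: 5666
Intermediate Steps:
s = -15 (s = 3 - 18 = -15)
F(M) = -15
j(x) = 1/(-1 + x) (j(x) = 1/(x - 1) = 1/(-1 + x))
b(w) = (-35 + w)*(⅕ + w) (b(w) = (1/(-1 + 6) + w)*(w - 35) = (1/5 + w)*(-35 + w) = (⅕ + w)*(-35 + w) = (-35 + w)*(⅕ + w))
b(-60) + F(11) = (-7 + (-60)² - 174/5*(-60)) - 15 = (-7 + 3600 + 2088) - 15 = 5681 - 15 = 5666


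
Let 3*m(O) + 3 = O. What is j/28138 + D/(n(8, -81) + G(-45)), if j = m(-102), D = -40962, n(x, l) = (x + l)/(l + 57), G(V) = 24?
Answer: -2514741169/1660142 ≈ -1514.8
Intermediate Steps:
n(x, l) = (l + x)/(57 + l)
m(O) = -1 + O/3
j = -35 (j = -1 + (⅓)*(-102) = -1 - 34 = -35)
j/28138 + D/(n(8, -81) + G(-45)) = -35/28138 - 40962/((-81 + 8)/(57 - 81) + 24) = -35*1/28138 - 40962/(-73/(-24) + 24) = -35/28138 - 40962/(-1/24*(-73) + 24) = -35/28138 - 40962/(73/24 + 24) = -35/28138 - 40962/649/24 = -35/28138 - 40962*24/649 = -35/28138 - 983088/649 = -2514741169/1660142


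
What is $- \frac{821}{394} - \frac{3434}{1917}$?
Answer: $- \frac{2926853}{755298} \approx -3.8751$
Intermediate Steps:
$- \frac{821}{394} - \frac{3434}{1917} = - \frac{2926853}{755298}$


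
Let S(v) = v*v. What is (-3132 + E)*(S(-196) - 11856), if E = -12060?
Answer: -403499520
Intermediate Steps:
S(v) = v²
(-3132 + E)*(S(-196) - 11856) = (-3132 - 12060)*((-196)² - 11856) = -15192*(38416 - 11856) = -15192*26560 = -403499520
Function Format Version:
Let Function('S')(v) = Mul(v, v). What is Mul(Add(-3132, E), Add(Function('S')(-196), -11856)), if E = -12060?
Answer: -403499520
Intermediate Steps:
Function('S')(v) = Pow(v, 2)
Mul(Add(-3132, E), Add(Function('S')(-196), -11856)) = Mul(Add(-3132, -12060), Add(Pow(-196, 2), -11856)) = Mul(-15192, Add(38416, -11856)) = Mul(-15192, 26560) = -403499520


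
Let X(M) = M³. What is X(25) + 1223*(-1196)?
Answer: -1447083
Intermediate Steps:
X(25) + 1223*(-1196) = 25³ + 1223*(-1196) = 15625 - 1462708 = -1447083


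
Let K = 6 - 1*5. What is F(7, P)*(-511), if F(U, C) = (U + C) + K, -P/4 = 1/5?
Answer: -18396/5 ≈ -3679.2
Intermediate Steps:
P = -4/5 ≈ -0.80000
K = 1 (K = 6 - 5 = 1)
F(U, C) = 1 + C + U (F(U, C) = (U + C) + 1 = (C + U) + 1 = 1 + C + U)
F(7, P)*(-511) = (1 - 4/5 + 7)*(-511) = (36/5)*(-511) = -18396/5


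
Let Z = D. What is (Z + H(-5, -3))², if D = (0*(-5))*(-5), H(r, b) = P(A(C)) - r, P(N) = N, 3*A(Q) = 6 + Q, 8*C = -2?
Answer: 6889/144 ≈ 47.840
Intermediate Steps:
C = -¼ (C = (⅛)*(-2) = -¼ ≈ -0.25000)
A(Q) = 2 + Q/3 (A(Q) = (6 + Q)/3 = 2 + Q/3)
H(r, b) = 23/12 - r (H(r, b) = (2 + (⅓)*(-¼)) - r = (2 - 1/12) - r = 23/12 - r)
D = 0 (D = 0*(-5) = 0)
Z = 0
(Z + H(-5, -3))² = (0 + (23/12 - 1*(-5)))² = (0 + (23/12 + 5))² = (0 + 83/12)² = (83/12)² = 6889/144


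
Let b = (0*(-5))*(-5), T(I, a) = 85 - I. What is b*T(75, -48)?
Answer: 0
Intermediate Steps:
b = 0 (b = 0*(-5) = 0)
b*T(75, -48) = 0*(85 - 1*75) = 0*(85 - 75) = 0*10 = 0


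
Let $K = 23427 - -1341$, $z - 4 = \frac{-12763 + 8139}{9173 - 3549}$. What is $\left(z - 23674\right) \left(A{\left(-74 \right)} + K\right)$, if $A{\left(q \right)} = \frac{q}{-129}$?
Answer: $- \frac{53169108185848}{90687} \approx -5.8629 \cdot 10^{8}$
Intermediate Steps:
$A{\left(q \right)} = - \frac{q}{129}$ ($A{\left(q \right)} = q \left(- \frac{1}{129}\right) = - \frac{q}{129}$)
$z = \frac{2234}{703}$ ($z = 4 + \frac{-12763 + 8139}{9173 - 3549} = 4 - \frac{4624}{5624} = 4 - \frac{578}{703} = \frac{2234}{703} \approx 3.1778$)
$K = 24768$ ($K = 23427 + 1341 = 24768$)
$\left(z - 23674\right) \left(A{\left(-74 \right)} + K\right) = \left(\frac{2234}{703} - 23674\right) \left(\left(- \frac{1}{129}\right) \left(-74\right) + 24768\right) = - \frac{16640588 \left(\frac{74}{129} + 24768\right)}{703} = \left(- \frac{16640588}{703}\right) \frac{3195146}{129} = - \frac{53169108185848}{90687}$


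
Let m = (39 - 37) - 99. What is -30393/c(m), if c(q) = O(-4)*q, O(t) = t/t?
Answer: 30393/97 ≈ 313.33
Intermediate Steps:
O(t) = 1
m = -97 (m = 2 - 99 = -97)
c(q) = q (c(q) = 1*q = q)
-30393/c(m) = -30393/(-97) = -30393*(-1/97) = 30393/97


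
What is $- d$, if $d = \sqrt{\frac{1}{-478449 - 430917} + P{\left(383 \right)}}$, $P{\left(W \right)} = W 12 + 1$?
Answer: $- \frac{\sqrt{3801473160522366}}{909366} \approx -67.801$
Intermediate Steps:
$P{\left(W \right)} = 1 + 12 W$ ($P{\left(W \right)} = 12 W + 1 = 1 + 12 W$)
$d = \frac{\sqrt{3801473160522366}}{909366}$ ($d = \sqrt{\frac{1}{-478449 - 430917} + \left(1 + 12 \cdot 383\right)} = \sqrt{\frac{1}{-909366} + \left(1 + 4596\right)} = \sqrt{- \frac{1}{909366} + 4597} = \sqrt{\frac{4180355501}{909366}} = \frac{\sqrt{3801473160522366}}{909366} \approx 67.801$)
$- d = - \frac{\sqrt{3801473160522366}}{909366}$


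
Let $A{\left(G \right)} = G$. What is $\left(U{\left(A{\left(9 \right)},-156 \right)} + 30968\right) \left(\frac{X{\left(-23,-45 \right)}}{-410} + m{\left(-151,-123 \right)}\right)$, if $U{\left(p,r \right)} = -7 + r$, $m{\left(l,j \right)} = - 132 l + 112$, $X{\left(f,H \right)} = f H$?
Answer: $\frac{50624967805}{82} \approx 6.1738 \cdot 10^{8}$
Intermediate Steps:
$X{\left(f,H \right)} = H f$
$m{\left(l,j \right)} = 112 - 132 l$
$\left(U{\left(A{\left(9 \right)},-156 \right)} + 30968\right) \left(\frac{X{\left(-23,-45 \right)}}{-410} + m{\left(-151,-123 \right)}\right) = \left(\left(-7 - 156\right) + 30968\right) \left(\frac{\left(-45\right) \left(-23\right)}{-410} + \left(112 - -19932\right)\right) = \left(-163 + 30968\right) \left(1035 \left(- \frac{1}{410}\right) + \left(112 + 19932\right)\right) = 30805 \left(- \frac{207}{82} + 20044\right) = 30805 \cdot \frac{1643401}{82} = \frac{50624967805}{82}$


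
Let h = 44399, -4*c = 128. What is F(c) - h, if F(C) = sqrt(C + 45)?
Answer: -44399 + sqrt(13) ≈ -44395.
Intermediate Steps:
c = -32 (c = -1/4*128 = -32)
F(C) = sqrt(45 + C)
F(c) - h = sqrt(45 - 32) - 1*44399 = sqrt(13) - 44399 = -44399 + sqrt(13)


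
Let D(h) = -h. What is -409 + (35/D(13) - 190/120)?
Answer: -64471/156 ≈ -413.28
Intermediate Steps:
-409 + (35/D(13) - 190/120) = -409 + (35/((-1*13)) - 190/120) = -409 + (35/(-13) - 190*1/120) = -409 + (35*(-1/13) - 19/12) = -409 + (-35/13 - 19/12) = -409 - 667/156 = -64471/156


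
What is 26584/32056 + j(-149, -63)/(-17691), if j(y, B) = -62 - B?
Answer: 58783186/70887837 ≈ 0.82924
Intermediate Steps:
26584/32056 + j(-149, -63)/(-17691) = 26584/32056 + (-62 - 1*(-63))/(-17691) = 26584*(1/32056) + (-62 + 63)*(-1/17691) = 3323/4007 + 1*(-1/17691) = 3323/4007 - 1/17691 = 58783186/70887837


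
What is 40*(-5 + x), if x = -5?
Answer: -400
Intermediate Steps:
40*(-5 + x) = 40*(-5 - 5) = 40*(-10) = -400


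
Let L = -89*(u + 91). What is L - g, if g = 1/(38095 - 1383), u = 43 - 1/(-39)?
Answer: -1313733275/110136 ≈ -11928.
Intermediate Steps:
u = 1678/39 (u = 43 - 1*(-1/39) = 43 + 1/39 = 1678/39 ≈ 43.026)
L = -465203/39 (L = -89*(1678/39 + 91) = -89*5227/39 = -465203/39 ≈ -11928.)
g = 1/36712 ≈ 2.7239e-5
L - g = -465203/39 - 1*1/36712 = -465203/39 - 1/36712 = -1313733275/110136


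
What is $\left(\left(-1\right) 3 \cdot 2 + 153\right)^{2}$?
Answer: $21609$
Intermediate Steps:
$\left(\left(-1\right) 3 \cdot 2 + 153\right)^{2} = \left(\left(-3\right) 2 + 153\right)^{2} = \left(-6 + 153\right)^{2} = 147^{2} = 21609$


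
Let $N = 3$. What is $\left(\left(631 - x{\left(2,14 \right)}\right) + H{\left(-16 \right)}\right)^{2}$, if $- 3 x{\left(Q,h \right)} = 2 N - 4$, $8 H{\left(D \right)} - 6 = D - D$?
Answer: $\frac{57592921}{144} \approx 3.9995 \cdot 10^{5}$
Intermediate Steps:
$H{\left(D \right)} = \frac{3}{4}$ ($H{\left(D \right)} = \frac{3}{4} + \frac{D - D}{8} = \frac{3}{4} + \frac{1}{8} \cdot 0 = \frac{3}{4} + 0 = \frac{3}{4}$)
$x{\left(Q,h \right)} = - \frac{2}{3}$ ($x{\left(Q,h \right)} = - \frac{2 \cdot 3 - 4}{3} = - \frac{6 - 4}{3} = \left(- \frac{1}{3}\right) 2 = - \frac{2}{3}$)
$\left(\left(631 - x{\left(2,14 \right)}\right) + H{\left(-16 \right)}\right)^{2} = \left(\left(631 - - \frac{2}{3}\right) + \frac{3}{4}\right)^{2} = \left(\left(631 + \frac{2}{3}\right) + \frac{3}{4}\right)^{2} = \left(\frac{1895}{3} + \frac{3}{4}\right)^{2} = \left(\frac{7589}{12}\right)^{2} = \frac{57592921}{144}$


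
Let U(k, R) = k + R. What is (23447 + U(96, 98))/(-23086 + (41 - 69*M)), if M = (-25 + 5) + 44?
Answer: -23641/24701 ≈ -0.95709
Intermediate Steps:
U(k, R) = R + k
M = 24 (M = -20 + 44 = 24)
(23447 + U(96, 98))/(-23086 + (41 - 69*M)) = (23447 + (98 + 96))/(-23086 + (41 - 69*24)) = (23447 + 194)/(-23086 + (41 - 1656)) = 23641/(-23086 - 1615) = 23641/(-24701) = 23641*(-1/24701) = -23641/24701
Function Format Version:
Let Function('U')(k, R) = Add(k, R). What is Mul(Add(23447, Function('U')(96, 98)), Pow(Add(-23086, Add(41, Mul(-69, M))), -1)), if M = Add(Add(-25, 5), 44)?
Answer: Rational(-23641, 24701) ≈ -0.95709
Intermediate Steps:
Function('U')(k, R) = Add(R, k)
M = 24 (M = Add(-20, 44) = 24)
Mul(Add(23447, Function('U')(96, 98)), Pow(Add(-23086, Add(41, Mul(-69, M))), -1)) = Mul(Add(23447, Add(98, 96)), Pow(Add(-23086, Add(41, Mul(-69, 24))), -1)) = Mul(Add(23447, 194), Pow(Add(-23086, Add(41, -1656)), -1)) = Mul(23641, Pow(Add(-23086, -1615), -1)) = Mul(23641, Pow(-24701, -1)) = Mul(23641, Rational(-1, 24701)) = Rational(-23641, 24701)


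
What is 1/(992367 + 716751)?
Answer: 1/1709118 ≈ 5.8510e-7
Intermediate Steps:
1/(992367 + 716751) = 1/1709118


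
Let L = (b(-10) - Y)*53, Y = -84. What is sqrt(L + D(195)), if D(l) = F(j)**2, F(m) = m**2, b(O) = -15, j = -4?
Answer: sqrt(3913) ≈ 62.554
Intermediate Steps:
L = 3657 (L = (-15 - 1*(-84))*53 = (-15 + 84)*53 = 69*53 = 3657)
D(l) = 256 (D(l) = ((-4)**2)**2 = 16**2 = 256)
sqrt(L + D(195)) = sqrt(3657 + 256) = sqrt(3913)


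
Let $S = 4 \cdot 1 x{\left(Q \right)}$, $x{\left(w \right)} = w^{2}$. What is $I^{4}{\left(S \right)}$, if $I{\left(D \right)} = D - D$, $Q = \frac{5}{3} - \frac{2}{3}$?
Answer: $0$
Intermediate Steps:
$Q = 1$ ($Q = 5 \cdot \frac{1}{3} - \frac{2}{3} = \frac{5}{3} - \frac{2}{3} = 1$)
$S = 4$ ($S = 4 \cdot 1 \cdot 1^{2} = 4 \cdot 1 = 4$)
$I{\left(D \right)} = 0$
$I^{4}{\left(S \right)} = 0^{4} = 0$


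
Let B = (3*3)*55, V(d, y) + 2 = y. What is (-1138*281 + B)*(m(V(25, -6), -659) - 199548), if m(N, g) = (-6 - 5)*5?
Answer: 63729844649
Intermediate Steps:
V(d, y) = -2 + y
B = 495 (B = 9*55 = 495)
m(N, g) = -55 (m(N, g) = -11*5 = -55)
(-1138*281 + B)*(m(V(25, -6), -659) - 199548) = (-1138*281 + 495)*(-55 - 199548) = (-319778 + 495)*(-199603) = -319283*(-199603) = 63729844649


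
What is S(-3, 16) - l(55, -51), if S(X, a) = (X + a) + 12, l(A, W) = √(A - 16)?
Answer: 25 - √39 ≈ 18.755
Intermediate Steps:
l(A, W) = √(-16 + A)
S(X, a) = 12 + X + a
S(-3, 16) - l(55, -51) = (12 - 3 + 16) - √(-16 + 55) = 25 - √39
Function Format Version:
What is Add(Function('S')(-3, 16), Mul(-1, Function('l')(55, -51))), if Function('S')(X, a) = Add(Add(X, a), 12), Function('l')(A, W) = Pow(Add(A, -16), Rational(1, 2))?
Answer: Add(25, Mul(-1, Pow(39, Rational(1, 2)))) ≈ 18.755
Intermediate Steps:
Function('l')(A, W) = Pow(Add(-16, A), Rational(1, 2))
Function('S')(X, a) = Add(12, X, a)
Add(Function('S')(-3, 16), Mul(-1, Function('l')(55, -51))) = Add(Add(12, -3, 16), Mul(-1, Pow(Add(-16, 55), Rational(1, 2)))) = Add(25, Mul(-1, Pow(39, Rational(1, 2))))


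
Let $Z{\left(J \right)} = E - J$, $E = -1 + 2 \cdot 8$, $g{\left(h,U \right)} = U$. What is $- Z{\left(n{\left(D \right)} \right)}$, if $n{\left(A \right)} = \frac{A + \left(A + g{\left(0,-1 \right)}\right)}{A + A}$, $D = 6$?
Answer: $- \frac{169}{12} \approx -14.083$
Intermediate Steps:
$E = 15$ ($E = -1 + 16 = 15$)
$n{\left(A \right)} = \frac{-1 + 2 A}{2 A}$ ($n{\left(A \right)} = \frac{A + \left(A - 1\right)}{A + A} = \frac{A + \left(-1 + A\right)}{2 A} = \left(-1 + 2 A\right) \frac{1}{2 A} = \frac{-1 + 2 A}{2 A}$)
$Z{\left(J \right)} = 15 - J$
$- Z{\left(n{\left(D \right)} \right)} = - (15 - \frac{- \frac{1}{2} + 6}{6}) = - (15 - \frac{1}{6} \cdot \frac{11}{2}) = - (15 - \frac{11}{12}) = \left(-1\right) \frac{169}{12} = - \frac{169}{12}$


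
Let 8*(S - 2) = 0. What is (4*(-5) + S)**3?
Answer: -5832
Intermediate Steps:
S = 2 (S = 2 + (1/8)*0 = 2 + 0 = 2)
(4*(-5) + S)**3 = (4*(-5) + 2)**3 = (-20 + 2)**3 = (-18)**3 = -5832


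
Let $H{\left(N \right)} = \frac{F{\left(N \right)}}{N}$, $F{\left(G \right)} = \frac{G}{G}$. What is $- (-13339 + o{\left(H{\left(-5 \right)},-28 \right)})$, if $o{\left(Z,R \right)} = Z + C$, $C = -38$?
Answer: $\frac{66886}{5} \approx 13377.0$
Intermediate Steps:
$F{\left(G \right)} = 1$
$H{\left(N \right)} = \frac{1}{N}$ ($H{\left(N \right)} = 1 \frac{1}{N} = \frac{1}{N}$)
$o{\left(Z,R \right)} = -38 + Z$ ($o{\left(Z,R \right)} = Z - 38 = -38 + Z$)
$- (-13339 + o{\left(H{\left(-5 \right)},-28 \right)}) = - (-13339 - \left(38 - \frac{1}{-5}\right)) = - (-13339 - \frac{191}{5}) = \left(-1\right) \left(- \frac{66886}{5}\right) = \frac{66886}{5}$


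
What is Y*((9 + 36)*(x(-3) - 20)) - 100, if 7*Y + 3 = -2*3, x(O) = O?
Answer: 8615/7 ≈ 1230.7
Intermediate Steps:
Y = -9/7 (Y = -3/7 + (-2*3)/7 = -3/7 + (⅐)*(-6) = -3/7 - 6/7 = -9/7 ≈ -1.2857)
Y*((9 + 36)*(x(-3) - 20)) - 100 = -9*(9 + 36)*(-3 - 20)/7 - 100 = -405*(-23)/7 - 100 = -9/7*(-1035) - 100 = 9315/7 - 100 = 8615/7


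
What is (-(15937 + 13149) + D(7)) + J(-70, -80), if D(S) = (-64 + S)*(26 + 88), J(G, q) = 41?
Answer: -35543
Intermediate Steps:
D(S) = -7296 + 114*S (D(S) = (-64 + S)*114 = -7296 + 114*S)
(-(15937 + 13149) + D(7)) + J(-70, -80) = (-(15937 + 13149) + (-7296 + 114*7)) + 41 = (-1*29086 + (-7296 + 798)) + 41 = (-29086 - 6498) + 41 = -35584 + 41 = -35543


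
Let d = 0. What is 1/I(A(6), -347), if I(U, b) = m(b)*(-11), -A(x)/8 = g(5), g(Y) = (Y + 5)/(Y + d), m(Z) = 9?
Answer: -1/99 ≈ -0.010101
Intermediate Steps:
g(Y) = (5 + Y)/Y (g(Y) = (Y + 5)/(Y + 0) = (5 + Y)/Y)
A(x) = -16 (A(x) = -8*(5 + 5)/5 = -8*10/5 = -8*2 = -16)
I(U, b) = -99 (I(U, b) = 9*(-11) = -99)
1/I(A(6), -347) = 1/(-99) = -1/99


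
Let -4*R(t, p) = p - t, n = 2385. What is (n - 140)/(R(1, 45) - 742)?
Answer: -2245/753 ≈ -2.9814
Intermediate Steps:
R(t, p) = -p/4 + t/4 (R(t, p) = -(p - t)/4 = -p/4 + t/4)
(n - 140)/(R(1, 45) - 742) = (2385 - 140)/((-¼*45 + (¼)*1) - 742) = 2245/((-45/4 + ¼) - 742) = 2245/(-11 - 742) = 2245/(-753) = 2245*(-1/753) = -2245/753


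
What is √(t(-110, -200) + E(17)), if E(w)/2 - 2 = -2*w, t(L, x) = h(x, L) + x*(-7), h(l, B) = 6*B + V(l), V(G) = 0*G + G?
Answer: 2*√119 ≈ 21.817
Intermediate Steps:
V(G) = G (V(G) = 0 + G = G)
h(l, B) = l + 6*B (h(l, B) = 6*B + l = l + 6*B)
t(L, x) = -6*x + 6*L (t(L, x) = (x + 6*L) + x*(-7) = (x + 6*L) - 7*x = -6*x + 6*L)
E(w) = 4 - 4*w (E(w) = 4 + 2*(-2*w) = 4 - 4*w)
√(t(-110, -200) + E(17)) = √((-6*(-200) + 6*(-110)) + (4 - 4*17)) = √((1200 - 660) + (4 - 68)) = √(540 - 64) = √476 = 2*√119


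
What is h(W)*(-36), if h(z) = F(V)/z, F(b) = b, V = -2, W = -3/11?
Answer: -264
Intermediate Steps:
W = -3/11 (W = -3*1/11 = -3/11 ≈ -0.27273)
h(z) = -2/z
h(W)*(-36) = -2/(-3/11)*(-36) = -2*(-11/3)*(-36) = (22/3)*(-36) = -264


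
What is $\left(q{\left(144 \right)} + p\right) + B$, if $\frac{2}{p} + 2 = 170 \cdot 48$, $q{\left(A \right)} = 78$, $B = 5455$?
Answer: $\frac{22569108}{4079} \approx 5533.0$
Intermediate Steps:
$p = \frac{1}{4079}$ ($p = \frac{2}{-2 + 170 \cdot 48} = \frac{2}{-2 + 8160} = \frac{2}{8158} = 2 \cdot \frac{1}{8158} = \frac{1}{4079} \approx 0.00024516$)
$\left(q{\left(144 \right)} + p\right) + B = \left(78 + \frac{1}{4079}\right) + 5455 = \frac{318163}{4079} + 5455 = \frac{22569108}{4079}$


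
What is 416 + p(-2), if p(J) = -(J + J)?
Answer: 420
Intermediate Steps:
p(J) = -2*J
416 + p(-2) = 416 - 2*(-2) = 416 + 4 = 420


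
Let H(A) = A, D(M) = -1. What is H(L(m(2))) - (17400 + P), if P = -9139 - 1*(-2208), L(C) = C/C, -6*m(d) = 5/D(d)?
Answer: -10468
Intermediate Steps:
m(d) = 5/6 (m(d) = -5/(6*(-1)) = -5*(-1)/6 = -1/6*(-5) = 5/6)
L(C) = 1
P = -6931 (P = -9139 + 2208 = -6931)
H(L(m(2))) - (17400 + P) = 1 - (17400 - 6931) = 1 - 1*10469 = 1 - 10469 = -10468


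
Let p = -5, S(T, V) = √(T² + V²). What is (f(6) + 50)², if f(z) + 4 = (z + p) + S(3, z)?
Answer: 2254 + 282*√5 ≈ 2884.6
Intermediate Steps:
f(z) = -9 + z + √(9 + z²) (f(z) = -4 + ((z - 5) + √(3² + z²)) = -4 + ((-5 + z) + √(9 + z²)) = -4 + (-5 + z + √(9 + z²)) = -9 + z + √(9 + z²))
(f(6) + 50)² = ((-9 + 6 + √(9 + 6²)) + 50)² = ((-9 + 6 + √(9 + 36)) + 50)² = ((-9 + 6 + √45) + 50)² = ((-9 + 6 + 3*√5) + 50)² = ((-3 + 3*√5) + 50)² = (47 + 3*√5)²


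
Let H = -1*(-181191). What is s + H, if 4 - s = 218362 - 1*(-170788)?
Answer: -207955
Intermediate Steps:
H = 181191
s = -389146 (s = 4 - (218362 - 1*(-170788)) = 4 - (218362 + 170788) = 4 - 1*389150 = 4 - 389150 = -389146)
s + H = -389146 + 181191 = -207955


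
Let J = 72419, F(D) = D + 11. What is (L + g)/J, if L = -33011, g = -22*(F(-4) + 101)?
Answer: -35387/72419 ≈ -0.48864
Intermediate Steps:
F(D) = 11 + D
g = -2376 (g = -22*((11 - 4) + 101) = -22*(7 + 101) = -22*108 = -2376)
(L + g)/J = (-33011 - 2376)/72419 = -35387*1/72419 = -35387/72419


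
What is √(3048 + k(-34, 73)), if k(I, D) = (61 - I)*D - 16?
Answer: √9967 ≈ 99.835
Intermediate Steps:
k(I, D) = -16 + D*(61 - I) (k(I, D) = D*(61 - I) - 16 = -16 + D*(61 - I))
√(3048 + k(-34, 73)) = √(3048 + (-16 + 61*73 - 1*73*(-34))) = √(3048 + (-16 + 4453 + 2482)) = √(3048 + 6919) = √9967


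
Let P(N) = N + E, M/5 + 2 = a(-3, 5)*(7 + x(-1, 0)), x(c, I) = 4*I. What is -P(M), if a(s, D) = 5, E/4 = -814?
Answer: 3091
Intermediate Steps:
E = -3256 (E = 4*(-814) = -3256)
M = 165 (M = -10 + 5*(5*(7 + 4*0)) = -10 + 5*(5*(7 + 0)) = -10 + 5*(5*7) = -10 + 5*35 = -10 + 175 = 165)
P(N) = -3256 + N (P(N) = N - 3256 = -3256 + N)
-P(M) = -(-3256 + 165) = -1*(-3091) = 3091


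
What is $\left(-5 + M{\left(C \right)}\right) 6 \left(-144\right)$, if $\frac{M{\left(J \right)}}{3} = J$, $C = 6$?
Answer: $-11232$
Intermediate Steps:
$M{\left(J \right)} = 3 J$
$\left(-5 + M{\left(C \right)}\right) 6 \left(-144\right) = \left(-5 + 3 \cdot 6\right) 6 \left(-144\right) = \left(-5 + 18\right) 6 \left(-144\right) = 13 \cdot 6 \left(-144\right) = 78 \left(-144\right) = -11232$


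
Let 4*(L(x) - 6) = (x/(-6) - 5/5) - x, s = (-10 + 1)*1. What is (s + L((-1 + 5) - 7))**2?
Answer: 361/64 ≈ 5.6406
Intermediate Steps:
s = -9 (s = -9*1 = -9)
L(x) = 23/4 - 7*x/24 (L(x) = 6 + ((x/(-6) - 5/5) - x)/4 = 6 + ((x*(-1/6) - 5*1/5) - x)/4 = 6 + ((-x/6 - 1) - x)/4 = 6 + ((-1 - x/6) - x)/4 = 6 + (-1 - 7*x/6)/4 = 6 + (-1/4 - 7*x/24) = 23/4 - 7*x/24)
(s + L((-1 + 5) - 7))**2 = (-9 + (23/4 - 7*((-1 + 5) - 7)/24))**2 = (-9 + (23/4 - 7*(4 - 7)/24))**2 = (-9 + (23/4 - 7/24*(-3)))**2 = (-9 + (23/4 + 7/8))**2 = (-9 + 53/8)**2 = (-19/8)**2 = 361/64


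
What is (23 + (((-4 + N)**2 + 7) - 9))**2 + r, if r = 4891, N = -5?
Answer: 15295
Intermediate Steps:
(23 + (((-4 + N)**2 + 7) - 9))**2 + r = (23 + (((-4 - 5)**2 + 7) - 9))**2 + 4891 = (23 + (((-9)**2 + 7) - 9))**2 + 4891 = (23 + ((81 + 7) - 9))**2 + 4891 = (23 + (88 - 9))**2 + 4891 = (23 + 79)**2 + 4891 = 102**2 + 4891 = 10404 + 4891 = 15295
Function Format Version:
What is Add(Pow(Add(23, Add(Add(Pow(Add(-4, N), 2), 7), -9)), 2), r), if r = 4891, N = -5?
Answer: 15295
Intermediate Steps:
Add(Pow(Add(23, Add(Add(Pow(Add(-4, N), 2), 7), -9)), 2), r) = Add(Pow(Add(23, Add(Add(Pow(Add(-4, -5), 2), 7), -9)), 2), 4891) = Add(Pow(Add(23, Add(Add(Pow(-9, 2), 7), -9)), 2), 4891) = Add(Pow(Add(23, Add(Add(81, 7), -9)), 2), 4891) = Add(Pow(Add(23, Add(88, -9)), 2), 4891) = Add(Pow(Add(23, 79), 2), 4891) = Add(Pow(102, 2), 4891) = Add(10404, 4891) = 15295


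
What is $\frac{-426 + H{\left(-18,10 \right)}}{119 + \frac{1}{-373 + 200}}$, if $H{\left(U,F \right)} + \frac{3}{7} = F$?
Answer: $- \frac{504295}{144102} \approx -3.4996$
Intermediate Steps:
$H{\left(U,F \right)} = - \frac{3}{7} + F$
$\frac{-426 + H{\left(-18,10 \right)}}{119 + \frac{1}{-373 + 200}} = \frac{-426 + \left(- \frac{3}{7} + 10\right)}{119 + \frac{1}{-373 + 200}} = \frac{-426 + \frac{67}{7}}{119 + \frac{1}{-173}} = - \frac{2915}{7 \left(119 - \frac{1}{173}\right)} = - \frac{2915}{7 \cdot \frac{20586}{173}} = \left(- \frac{2915}{7}\right) \frac{173}{20586} = - \frac{504295}{144102}$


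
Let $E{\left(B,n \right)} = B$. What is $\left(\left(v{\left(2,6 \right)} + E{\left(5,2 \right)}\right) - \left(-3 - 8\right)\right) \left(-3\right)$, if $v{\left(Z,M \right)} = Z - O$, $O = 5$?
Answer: $-39$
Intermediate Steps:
$v{\left(Z,M \right)} = -5 + Z$ ($v{\left(Z,M \right)} = Z - 5 = -5 + Z$)
$\left(\left(v{\left(2,6 \right)} + E{\left(5,2 \right)}\right) - \left(-3 - 8\right)\right) \left(-3\right) = \left(\left(\left(-5 + 2\right) + 5\right) - \left(-3 - 8\right)\right) \left(-3\right) = \left(\left(-3 + 5\right) - -11\right) \left(-3\right) = \left(2 + 11\right) \left(-3\right) = 13 \left(-3\right) = -39$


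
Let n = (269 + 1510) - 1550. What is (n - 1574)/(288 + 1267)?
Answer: -269/311 ≈ -0.86495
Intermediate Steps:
n = 229 (n = 1779 - 1550 = 229)
(n - 1574)/(288 + 1267) = (229 - 1574)/(288 + 1267) = -1345/1555 = -1345*1/1555 = -269/311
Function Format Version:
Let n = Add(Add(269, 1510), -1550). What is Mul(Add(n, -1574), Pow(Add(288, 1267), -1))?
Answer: Rational(-269, 311) ≈ -0.86495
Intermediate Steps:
n = 229 (n = Add(1779, -1550) = 229)
Mul(Add(n, -1574), Pow(Add(288, 1267), -1)) = Mul(Add(229, -1574), Pow(Add(288, 1267), -1)) = Mul(-1345, Pow(1555, -1)) = Mul(-1345, Rational(1, 1555)) = Rational(-269, 311)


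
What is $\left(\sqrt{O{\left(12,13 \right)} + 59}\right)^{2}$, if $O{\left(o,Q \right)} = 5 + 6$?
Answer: $70$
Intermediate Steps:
$O{\left(o,Q \right)} = 11$
$\left(\sqrt{O{\left(12,13 \right)} + 59}\right)^{2} = \left(\sqrt{11 + 59}\right)^{2} = \left(\sqrt{70}\right)^{2} = 70$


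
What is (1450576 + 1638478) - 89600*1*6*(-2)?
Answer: 4164254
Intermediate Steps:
(1450576 + 1638478) - 89600*1*6*(-2) = 3089054 - 537600*(-2) = 3089054 - 89600*(-12) = 3089054 + 1075200 = 4164254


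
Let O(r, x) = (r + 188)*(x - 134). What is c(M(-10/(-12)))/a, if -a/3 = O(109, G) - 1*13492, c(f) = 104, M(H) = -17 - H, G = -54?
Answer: 13/25998 ≈ 0.00050004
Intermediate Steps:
O(r, x) = (-134 + x)*(188 + r) (O(r, x) = (188 + r)*(-134 + x) = (-134 + x)*(188 + r))
a = 207984 (a = -3*((-25192 - 134*109 + 188*(-54) + 109*(-54)) - 1*13492) = -3*((-25192 - 14606 - 10152 - 5886) - 13492) = -3*(-55836 - 13492) = -3*(-69328) = 207984)
c(M(-10/(-12)))/a = 104/207984 = 104*(1/207984) = 13/25998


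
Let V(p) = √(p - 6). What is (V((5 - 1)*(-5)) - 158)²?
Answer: (158 - I*√26)² ≈ 24938.0 - 1611.3*I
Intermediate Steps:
V(p) = √(-6 + p)
(V((5 - 1)*(-5)) - 158)² = (√(-6 + (5 - 1)*(-5)) - 158)² = (√(-6 + 4*(-5)) - 158)² = (√(-6 - 20) - 158)² = (√(-26) - 158)² = (I*√26 - 158)² = (-158 + I*√26)²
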